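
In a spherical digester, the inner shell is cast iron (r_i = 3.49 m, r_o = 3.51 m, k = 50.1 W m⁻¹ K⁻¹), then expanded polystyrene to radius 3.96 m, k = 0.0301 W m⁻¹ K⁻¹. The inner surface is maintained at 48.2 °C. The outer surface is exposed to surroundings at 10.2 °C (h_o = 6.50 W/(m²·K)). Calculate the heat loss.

Q = 440 W

Treat each layer as a resistance in series:
  R_cast iron = (1/3.49 − 1/3.51)/(4πk) = 0.001633/(4π·50.1) = 2.593×10^-6 K/W
  R_expanded polystyrene = (1/3.51 − 1/3.96)/(4πk) = 0.03238/(4π·0.0301) = 0.08559 K/W
  R_conv,out = 1/(4πr²h) = 1/(4π·3.96²·6.50) = 7.807×10^-4 K/W
ΣR = 2.593×10^-6 + 0.08559 + 7.807×10^-4 = 0.08637 K/W
Q = ΔT/ΣR = (48.2 °C − 10.2 °C)/0.08637 = 440 W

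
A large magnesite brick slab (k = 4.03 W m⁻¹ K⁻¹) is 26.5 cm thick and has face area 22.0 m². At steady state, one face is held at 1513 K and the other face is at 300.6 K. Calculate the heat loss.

Q = 406 kW

Q = kA·ΔT/L = 4.03 × 22.0 × |1513 K − 300.6 K| / 0.265 = 4.06×10^5 W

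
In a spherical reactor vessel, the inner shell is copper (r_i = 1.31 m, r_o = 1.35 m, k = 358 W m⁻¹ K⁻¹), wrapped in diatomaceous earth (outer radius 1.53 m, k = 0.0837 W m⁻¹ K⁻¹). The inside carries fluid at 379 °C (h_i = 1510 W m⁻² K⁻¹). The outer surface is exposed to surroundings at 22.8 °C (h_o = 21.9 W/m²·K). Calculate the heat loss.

Q = 4.22 kW

Resistance network (inner→outer):
  R_conv,in = 1/(4πr²h) = 1/(4π·1.31²·1510) = 3.071×10^-5 K/W
  R_copper = (1/1.31 − 1/1.35)/(4πk) = 0.02262/(4π·358) = 5.028×10^-6 K/W
  R_diatomaceous earth = (1/1.35 − 1/1.53)/(4πk) = 0.08715/(4π·0.0837) = 0.08285 K/W
  R_conv,out = 1/(4πr²h) = 1/(4π·1.53²·21.9) = 0.001552 K/W
ΣR = 3.071×10^-5 + 5.028×10^-6 + 0.08285 + 0.001552 = 0.08444 K/W
Q = ΔT/ΣR = (379 °C − 22.8 °C)/0.08444 = 4220 W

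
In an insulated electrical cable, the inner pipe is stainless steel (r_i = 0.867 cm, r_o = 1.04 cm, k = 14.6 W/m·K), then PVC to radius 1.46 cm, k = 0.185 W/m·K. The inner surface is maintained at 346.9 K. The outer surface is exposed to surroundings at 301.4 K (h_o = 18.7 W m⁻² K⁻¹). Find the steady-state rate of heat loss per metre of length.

Resistance network (inner→outer):
  R'_stainless steel = ln(0.0104/0.00867)/(2πk) = 0.1819/(2π·14.6) = 0.001983 m·K/W
  R'_PVC = ln(0.0146/0.0104)/(2πk) = 0.3392/(2π·0.185) = 0.2918 m·K/W
  R'_conv,out = 1/(2πr h) = 1/(2π·0.0146·18.7) = 0.5829 m·K/W
ΣR = 0.001983 + 0.2918 + 0.5829 = 0.8767 m·K/W
Q' = ΔT/ΣR = (346.9 K − 301.4 K)/0.8767 = 51.9 W/m

Q' = 51.9 W/m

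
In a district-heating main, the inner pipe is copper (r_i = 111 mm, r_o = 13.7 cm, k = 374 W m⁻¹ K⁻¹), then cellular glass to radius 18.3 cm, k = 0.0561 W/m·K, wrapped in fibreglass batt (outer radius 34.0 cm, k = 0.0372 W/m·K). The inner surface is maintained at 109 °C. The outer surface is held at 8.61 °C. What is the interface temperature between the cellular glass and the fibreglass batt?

Resistance network (inner→outer):
  R'_copper = ln(0.137/0.111)/(2πk) = 0.2105/(2π·374) = 8.956×10^-5 m·K/W
  R'_cellular glass = ln(0.183/0.137)/(2πk) = 0.2895/(2π·0.0561) = 0.8213 m·K/W
  R'_fibreglass batt = ln(0.340/0.183)/(2πk) = 0.6195/(2π·0.0372) = 2.650 m·K/W
ΣR = 8.956×10^-5 + 0.8213 + 2.650 = 3.471 m·K/W
Q' = ΔT/ΣR = (109 °C − 8.61 °C)/3.471 = 28.92 W/m
From the inner boundary to the cellular glass/fibreglass batt interface, ΣR_partial = 0.8214 m·K/W.
T_interface = T_in − Q'·ΣR_partial = 109 °C − (28.92)(0.8214) = 85.2 °C

T = 85.2 °C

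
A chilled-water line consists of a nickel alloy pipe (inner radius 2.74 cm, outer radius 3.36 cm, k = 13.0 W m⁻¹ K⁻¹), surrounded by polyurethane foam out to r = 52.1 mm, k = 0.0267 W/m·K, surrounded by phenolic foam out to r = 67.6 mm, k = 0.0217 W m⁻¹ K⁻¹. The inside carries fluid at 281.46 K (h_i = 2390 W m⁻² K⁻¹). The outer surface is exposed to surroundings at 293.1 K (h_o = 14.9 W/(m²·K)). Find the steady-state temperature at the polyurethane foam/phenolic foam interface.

Resistance network (inner→outer):
  R'_conv,in = 1/(2πr h) = 1/(2π·0.0274·2390) = 0.002430 m·K/W
  R'_nickel alloy = ln(0.0336/0.0274)/(2πk) = 0.2040/(2π·13.0) = 0.002497 m·K/W
  R'_polyurethane foam = ln(0.0521/0.0336)/(2πk) = 0.4386/(2π·0.0267) = 2.615 m·K/W
  R'_phenolic foam = ln(0.0676/0.0521)/(2πk) = 0.2604/(2π·0.0217) = 1.910 m·K/W
  R'_conv,out = 1/(2πr h) = 1/(2π·0.0676·14.9) = 0.1580 m·K/W
ΣR = 0.002430 + 0.002497 + 2.615 + 1.910 + 0.1580 = 4.688 m·K/W
Q' = ΔT/ΣR = (281.46 K − 293.1 K)/4.688 = -2.483 W/m
From the inner boundary to the polyurethane foam/phenolic foam interface, ΣR_partial = 2.620 m·K/W.
T_interface = T_in − Q'·ΣR_partial = 281.46 K − (-2.483)(2.620) = 288.0 K

T = 288.0 K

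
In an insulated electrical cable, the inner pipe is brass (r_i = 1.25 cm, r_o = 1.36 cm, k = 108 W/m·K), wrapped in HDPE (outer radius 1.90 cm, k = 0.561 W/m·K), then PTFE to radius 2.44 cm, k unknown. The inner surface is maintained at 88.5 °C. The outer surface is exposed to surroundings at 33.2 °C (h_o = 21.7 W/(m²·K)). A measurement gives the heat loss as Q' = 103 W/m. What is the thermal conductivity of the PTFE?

ΣR = ΔT/Q' = |88.5 − 33.2|/103 = 0.5369 m·K/W
Known resistances:
  R'_brass = ln(0.0136/0.0125)/(2πk) = 0.08434/(2π·108) = 1.243×10^-4 m·K/W
  R'_HDPE = ln(0.0190/0.0136)/(2πk) = 0.3344/(2π·0.561) = 0.09486 m·K/W
  R'_conv,out = 1/(2πr h) = 1/(2π·0.0244·21.7) = 0.3006 m·K/W
R_PTFE = ΣR − ΣR_known = 0.5369 − 0.3956 = 0.1413 m·K/W
ln(r₂/r₁)/(2πk) = 0.1413 ⇒ k = 0.2501/(2π·0.1413) = 0.282 W/m·K

k = 0.282 W/m·K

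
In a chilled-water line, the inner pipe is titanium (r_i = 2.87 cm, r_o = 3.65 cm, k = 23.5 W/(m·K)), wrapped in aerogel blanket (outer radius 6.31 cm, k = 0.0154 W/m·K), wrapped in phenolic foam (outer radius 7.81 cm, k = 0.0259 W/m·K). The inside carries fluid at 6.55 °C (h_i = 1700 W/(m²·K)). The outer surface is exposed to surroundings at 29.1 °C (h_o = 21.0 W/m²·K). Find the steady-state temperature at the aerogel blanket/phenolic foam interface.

T = 24.6 °C

Series thermal resistances, inner to outer:
  R'_conv,in = 1/(2πr h) = 1/(2π·0.0287·1700) = 0.003262 m·K/W
  R'_titanium = ln(0.0365/0.0287)/(2πk) = 0.2404/(2π·23.5) = 0.001628 m·K/W
  R'_aerogel blanket = ln(0.0631/0.0365)/(2πk) = 0.5474/(2π·0.0154) = 5.657 m·K/W
  R'_phenolic foam = ln(0.0781/0.0631)/(2πk) = 0.2133/(2π·0.0259) = 1.311 m·K/W
  R'_conv,out = 1/(2πr h) = 1/(2π·0.0781·21.0) = 0.09704 m·K/W
ΣR = 0.003262 + 0.001628 + 5.657 + 1.311 + 0.09704 = 7.070 m·K/W
Q' = ΔT/ΣR = (6.55 °C − 29.1 °C)/7.070 = -3.190 W/m
From the inner boundary to the aerogel blanket/phenolic foam interface, ΣR_partial = 5.662 m·K/W.
T_interface = T_in − Q'·ΣR_partial = 6.55 °C − (-3.190)(5.662) = 24.6 °C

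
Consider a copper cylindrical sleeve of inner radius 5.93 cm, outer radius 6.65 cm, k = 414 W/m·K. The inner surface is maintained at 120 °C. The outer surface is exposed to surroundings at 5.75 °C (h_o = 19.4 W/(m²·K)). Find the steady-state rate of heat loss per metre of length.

Q' = 926 W/m

Treat each layer as a resistance in series:
  R'_copper = ln(0.0665/0.0593)/(2πk) = 0.1146/(2π·414) = 4.405×10^-5 m·K/W
  R'_conv,out = 1/(2πr h) = 1/(2π·0.0665·19.4) = 0.1234 m·K/W
ΣR = 4.405×10^-5 + 0.1234 = 0.1234 m·K/W
Q' = ΔT/ΣR = (120 °C − 5.75 °C)/0.1234 = 926 W/m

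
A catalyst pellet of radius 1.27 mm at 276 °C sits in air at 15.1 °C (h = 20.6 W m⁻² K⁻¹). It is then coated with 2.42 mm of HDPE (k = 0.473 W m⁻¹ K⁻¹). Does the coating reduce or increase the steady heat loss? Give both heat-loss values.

Critical radius for a sphere: r_cr = 2k/h = 0.0459 m = 4.59 cm.
Outer radius after coating: r₂ = 0.00127 + 0.00242 = 0.00369 m.
Since r₁ < r_cr and r₂ ≤ r_cr, the coating moves toward the maximum at r_cr — heat loss rises.
Bare: R = 1/(4πr₁²h) = 2395 K/W; Q = 260.9/2395 = 0.109 W.
Coated: R = R_cond + R_conv = 370.6 K/W; Q = 260.9/370.6 = 0.704 W.

increases: 0.109 → 0.704 W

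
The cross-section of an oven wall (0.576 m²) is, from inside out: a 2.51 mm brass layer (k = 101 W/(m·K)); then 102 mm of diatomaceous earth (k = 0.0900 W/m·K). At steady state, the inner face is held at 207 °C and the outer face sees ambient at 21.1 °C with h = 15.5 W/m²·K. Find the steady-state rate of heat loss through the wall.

Q = 89.4 W

Resistance network (inner→outer):
  R_brass = L/(kA) = 0.00251/(101·0.576) = 4.314×10^-5 K/W
  R_diatomaceous earth = L/(kA) = 0.102/(0.0900·0.576) = 1.968 K/W
  R_conv,out = 1/(hA) = 1/(15.5·0.576) = 0.1120 K/W
ΣR = 4.314×10^-5 + 1.968 + 0.1120 = 2.080 K/W
Q = ΔT/ΣR = (207 °C − 21.1 °C)/2.080 = 89.4 W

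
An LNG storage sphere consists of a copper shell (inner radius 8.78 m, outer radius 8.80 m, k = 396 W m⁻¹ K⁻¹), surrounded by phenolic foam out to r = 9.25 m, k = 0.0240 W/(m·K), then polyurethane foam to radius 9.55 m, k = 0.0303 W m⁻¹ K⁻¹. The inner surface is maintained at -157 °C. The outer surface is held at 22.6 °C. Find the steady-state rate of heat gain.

Treat each layer as a resistance in series:
  R_copper = (1/8.78 − 1/8.80)/(4πk) = 2.589×10^-4/(4π·396) = 5.202×10^-8 K/W
  R_phenolic foam = (1/8.80 − 1/9.25)/(4πk) = 0.005528/(4π·0.0240) = 0.01833 K/W
  R_polyurethane foam = (1/9.25 − 1/9.55)/(4πk) = 0.003396/(4π·0.0303) = 0.008919 K/W
ΣR = 5.202×10^-8 + 0.01833 + 0.008919 = 0.02725 K/W
Q = ΔT/ΣR = (-157 °C − 22.6 °C)/0.02725 = -6590 W
(Negative Q ⇒ heat flows inward; heat gain = 6590 W.)

Q = 6590 W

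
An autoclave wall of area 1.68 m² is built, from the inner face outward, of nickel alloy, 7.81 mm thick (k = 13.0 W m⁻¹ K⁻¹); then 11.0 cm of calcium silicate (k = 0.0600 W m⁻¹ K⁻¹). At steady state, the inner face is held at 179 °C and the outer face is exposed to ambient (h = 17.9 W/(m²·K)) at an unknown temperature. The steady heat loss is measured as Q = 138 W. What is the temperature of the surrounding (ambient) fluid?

Series resistances:
  R_nickel alloy = L/(kA) = 0.00781/(13.0·1.68) = 3.576×10^-4 K/W
  R_calcium silicate = L/(kA) = 0.110/(0.0600·1.68) = 1.091 K/W
  R_conv,out = 1/(hA) = 1/(17.9·1.68) = 0.03325 K/W
ΣR = 1.125 K/W
ΔT = Q·ΣR = 138 × 1.125 = 155.2 K
Heat flows outward, so T_out = T_in − ΔT = 179 − 155.2 = 23.8 °C

T_out = 23.8 °C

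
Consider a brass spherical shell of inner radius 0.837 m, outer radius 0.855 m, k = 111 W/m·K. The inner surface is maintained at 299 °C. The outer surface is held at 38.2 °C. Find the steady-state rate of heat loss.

Q = 14500 kW

Q = 4πk·ΔT/(1/r₁ − 1/r₂) = 4π × 111 × 260.8 / (1/0.837 − 1/0.855) = 1.45×10^7 W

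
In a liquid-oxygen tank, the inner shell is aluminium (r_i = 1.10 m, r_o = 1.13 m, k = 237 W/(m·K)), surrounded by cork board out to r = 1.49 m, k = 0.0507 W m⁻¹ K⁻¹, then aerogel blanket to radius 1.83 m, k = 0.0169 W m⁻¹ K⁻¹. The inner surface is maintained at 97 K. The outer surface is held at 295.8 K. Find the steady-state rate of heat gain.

Treat each layer as a resistance in series:
  R_aluminium = (1/1.10 − 1/1.13)/(4πk) = 0.02414/(4π·237) = 8.104×10^-6 K/W
  R_cork board = (1/1.13 − 1/1.49)/(4πk) = 0.2138/(4π·0.0507) = 0.3356 K/W
  R_aerogel blanket = (1/1.49 − 1/1.83)/(4πk) = 0.1247/(4π·0.0169) = 0.5871 K/W
ΣR = 8.104×10^-6 + 0.3356 + 0.5871 = 0.9227 K/W
Q = ΔT/ΣR = (97 K − 295.8 K)/0.9227 = -215 W
(Negative Q ⇒ heat flows inward; heat gain = 215 W.)

Q = 215 W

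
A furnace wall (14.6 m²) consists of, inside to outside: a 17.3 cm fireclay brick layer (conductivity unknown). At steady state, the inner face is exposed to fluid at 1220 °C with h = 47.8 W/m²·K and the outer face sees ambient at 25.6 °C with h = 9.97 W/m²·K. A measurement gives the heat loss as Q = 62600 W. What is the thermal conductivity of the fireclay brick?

ΣR = ΔT/Q = |1220 − 25.6|/62600 = 0.01908 K/W
Known resistances:
  R_conv,in = 1/(hA) = 1/(47.8·14.6) = 0.001433 K/W
  R_conv,out = 1/(hA) = 1/(9.97·14.6) = 0.006870 K/W
R_fireclay brick = ΣR − ΣR_known = 0.01908 − 0.008303 = 0.01078 K/W
L/(kA) = 0.01078 ⇒ k = 0.173/(0.01078·14.6) = 1.10 W/m·K

k = 1.10 W/m·K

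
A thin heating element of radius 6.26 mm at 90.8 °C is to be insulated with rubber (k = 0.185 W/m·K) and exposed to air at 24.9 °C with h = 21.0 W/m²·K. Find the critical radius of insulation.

For a cylinder, r_cr = k_ins/h = 0.185/21.0 = 0.00881 m = 0.881 cm

r_cr = 0.881 cm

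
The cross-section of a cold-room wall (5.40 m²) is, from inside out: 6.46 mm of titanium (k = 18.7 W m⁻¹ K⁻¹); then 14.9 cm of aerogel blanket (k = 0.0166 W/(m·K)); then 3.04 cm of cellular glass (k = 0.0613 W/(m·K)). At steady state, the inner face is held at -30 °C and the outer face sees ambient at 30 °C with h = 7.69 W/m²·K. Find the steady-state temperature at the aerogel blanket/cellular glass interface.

T = 26.1 °C

Resistance network (inner→outer):
  R_titanium = L/(kA) = 0.00646/(18.7·5.40) = 6.397×10^-5 K/W
  R_aerogel blanket = L/(kA) = 0.149/(0.0166·5.40) = 1.662 K/W
  R_cellular glass = L/(kA) = 0.0304/(0.0613·5.40) = 0.09184 K/W
  R_conv,out = 1/(hA) = 1/(7.69·5.40) = 0.02408 K/W
ΣR = 6.397×10^-5 + 1.662 + 0.09184 + 0.02408 = 1.778 K/W
Q = ΔT/ΣR = (-30 °C − 30 °C)/1.778 = -33.75 W
From the inner boundary to the aerogel blanket/cellular glass interface, ΣR_partial = 1.662 K/W.
T_interface = T_in − Q·ΣR_partial = -30 °C − (-33.75)(1.662) = 26.1 °C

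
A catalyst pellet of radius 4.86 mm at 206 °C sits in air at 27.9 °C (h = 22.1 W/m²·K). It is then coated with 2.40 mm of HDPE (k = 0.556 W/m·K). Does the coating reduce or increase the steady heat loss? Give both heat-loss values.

increases: 1.17 → 2.28 W

Critical radius for a sphere: r_cr = 2k/h = 0.0503 m = 5.03 cm.
Outer radius after coating: r₂ = 0.00486 + 0.00240 = 0.00726 m.
Since r₁ < r_cr and r₂ ≤ r_cr, the coating moves toward the maximum at r_cr — heat loss rises.
Bare: R = 1/(4πr₁²h) = 152.4 K/W; Q = 178.1/152.4 = 1.17 W.
Coated: R = R_cond + R_conv = 78.05 K/W; Q = 178.1/78.05 = 2.28 W.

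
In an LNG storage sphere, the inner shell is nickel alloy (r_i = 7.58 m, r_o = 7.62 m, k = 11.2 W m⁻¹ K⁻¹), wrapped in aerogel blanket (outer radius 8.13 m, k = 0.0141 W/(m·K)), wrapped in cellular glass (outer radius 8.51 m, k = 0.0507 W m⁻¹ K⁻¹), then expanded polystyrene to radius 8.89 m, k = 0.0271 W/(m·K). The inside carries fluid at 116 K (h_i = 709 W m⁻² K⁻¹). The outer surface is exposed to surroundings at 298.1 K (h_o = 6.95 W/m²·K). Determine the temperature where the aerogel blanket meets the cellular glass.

T = 236.9 K

Series thermal resistances, inner to outer:
  R_conv,in = 1/(4πr²h) = 1/(4π·7.58²·709) = 1.953×10^-6 K/W
  R_nickel alloy = (1/7.58 − 1/7.62)/(4πk) = 6.925×10^-4/(4π·11.2) = 4.920×10^-6 K/W
  R_aerogel blanket = (1/7.62 − 1/8.13)/(4πk) = 0.008232/(4π·0.0141) = 0.04646 K/W
  R_cellular glass = (1/8.13 − 1/8.51)/(4πk) = 0.005492/(4π·0.0507) = 0.008621 K/W
  R_expanded polystyrene = (1/8.51 − 1/8.89)/(4πk) = 0.005023/(4π·0.0271) = 0.01475 K/W
  R_conv,out = 1/(4πr²h) = 1/(4π·8.89²·6.95) = 1.449×10^-4 K/W
ΣR = 1.953×10^-6 + 4.920×10^-6 + 0.04646 + 0.008621 + 0.01475 + 1.449×10^-4 = 0.06998 K/W
Q = ΔT/ΣR = (116 K − 298.1 K)/0.06998 = -2602 W
From the inner boundary to the aerogel blanket/cellular glass interface, ΣR_partial = 0.04647 K/W.
T_interface = T_in − Q·ΣR_partial = 116 K − (-2602)(0.04647) = 236.9 K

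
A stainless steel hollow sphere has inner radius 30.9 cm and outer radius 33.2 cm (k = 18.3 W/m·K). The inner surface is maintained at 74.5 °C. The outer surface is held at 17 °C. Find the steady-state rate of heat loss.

Q = 4πk·ΔT/(1/r₁ − 1/r₂) = 4π × 18.3 × 57.5 / (1/0.309 − 1/0.332) = 59000 W

Q = 59.0 kW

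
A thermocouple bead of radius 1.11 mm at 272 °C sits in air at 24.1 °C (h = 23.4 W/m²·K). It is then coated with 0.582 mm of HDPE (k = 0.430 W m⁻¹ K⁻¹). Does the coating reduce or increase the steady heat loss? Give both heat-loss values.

Critical radius for a sphere: r_cr = 2k/h = 0.0368 m = 3.68 cm.
Outer radius after coating: r₂ = 0.00111 + 5.82×10^-4 = 0.001692 m.
Since r₁ < r_cr and r₂ ≤ r_cr, the coating moves toward the maximum at r_cr — heat loss rises.
Bare: R = 1/(4πr₁²h) = 2760 K/W; Q = 247.9/2760 = 0.0898 W.
Coated: R = R_cond + R_conv = 1245 K/W; Q = 247.9/1245 = 0.199 W.

increases: 0.0898 → 0.199 W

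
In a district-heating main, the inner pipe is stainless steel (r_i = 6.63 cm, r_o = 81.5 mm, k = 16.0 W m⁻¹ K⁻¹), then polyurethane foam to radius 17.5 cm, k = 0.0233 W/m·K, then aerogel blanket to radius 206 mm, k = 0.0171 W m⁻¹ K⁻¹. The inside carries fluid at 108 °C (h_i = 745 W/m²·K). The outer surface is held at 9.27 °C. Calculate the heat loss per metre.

Treat each layer as a resistance in series:
  R'_conv,in = 1/(2πr h) = 1/(2π·0.0663·745) = 0.003222 m·K/W
  R'_stainless steel = ln(0.0815/0.0663)/(2πk) = 0.2064/(2π·16.0) = 0.002053 m·K/W
  R'_polyurethane foam = ln(0.175/0.0815)/(2πk) = 0.7642/(2π·0.0233) = 5.220 m·K/W
  R'_aerogel blanket = ln(0.206/0.175)/(2πk) = 0.1631/(2π·0.0171) = 1.518 m·K/W
ΣR = 0.003222 + 0.002053 + 5.220 + 1.518 = 6.743 m·K/W
Q' = ΔT/ΣR = (108 °C − 9.27 °C)/6.743 = 14.6 W/m

Q' = 14.6 W/m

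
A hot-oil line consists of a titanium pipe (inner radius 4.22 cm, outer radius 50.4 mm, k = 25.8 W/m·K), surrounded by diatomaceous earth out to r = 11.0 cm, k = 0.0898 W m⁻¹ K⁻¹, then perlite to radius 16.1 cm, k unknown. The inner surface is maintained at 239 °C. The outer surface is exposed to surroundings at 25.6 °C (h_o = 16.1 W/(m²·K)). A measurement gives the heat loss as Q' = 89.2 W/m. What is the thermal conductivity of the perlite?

ΣR = ΔT/Q' = |239 − 25.6|/89.2 = 2.392 m·K/W
Known resistances:
  R'_titanium = ln(0.0504/0.0422)/(2πk) = 0.1776/(2π·25.8) = 0.001095 m·K/W
  R'_diatomaceous earth = ln(0.110/0.0504)/(2πk) = 0.7805/(2π·0.0898) = 1.383 m·K/W
  R'_conv,out = 1/(2πr h) = 1/(2π·0.161·16.1) = 0.06140 m·K/W
R_perlite = ΣR − ΣR_known = 2.392 − 1.445 = 0.9470 m·K/W
ln(r₂/r₁)/(2πk) = 0.9470 ⇒ k = 0.3809/(2π·0.9470) = 0.0640 W/m·K

k = 0.0640 W/m·K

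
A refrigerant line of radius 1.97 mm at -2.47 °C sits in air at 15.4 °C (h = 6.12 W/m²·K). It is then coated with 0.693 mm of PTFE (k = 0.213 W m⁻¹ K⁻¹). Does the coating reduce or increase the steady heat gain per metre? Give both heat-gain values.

Critical radius for a cylinder: r_cr = k/h = 0.0348 m = 3.48 cm.
Outer radius after coating: r₂ = 0.00197 + 6.93×10^-4 = 0.002663 m.
Since r₁ < r_cr and r₂ ≤ r_cr, the coating moves toward the maximum at r_cr — heat gain rises.
Bare: R = 1/(2πr₁h) = 13.20 m·K/W; Q = 17.87/13.20 = 1.35 W/m.
Coated: R = R_cond + R_conv = 9.991 m·K/W; Q = 17.87/9.991 = 1.79 W/m.

increases: 1.35 → 1.79 W/m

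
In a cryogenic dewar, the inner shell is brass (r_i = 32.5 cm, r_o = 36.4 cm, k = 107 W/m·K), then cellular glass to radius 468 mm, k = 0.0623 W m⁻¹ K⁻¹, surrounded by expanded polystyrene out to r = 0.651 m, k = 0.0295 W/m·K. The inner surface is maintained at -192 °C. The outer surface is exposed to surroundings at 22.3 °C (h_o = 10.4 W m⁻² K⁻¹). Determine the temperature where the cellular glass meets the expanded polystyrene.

Treat each layer as a resistance in series:
  R_brass = (1/0.325 − 1/0.364)/(4πk) = 0.3297/(4π·107) = 2.452×10^-4 K/W
  R_cellular glass = (1/0.364 − 1/0.468)/(4πk) = 0.6105/(4π·0.0623) = 0.7798 K/W
  R_expanded polystyrene = (1/0.468 − 1/0.651)/(4πk) = 0.6007/(4π·0.0295) = 1.620 K/W
  R_conv,out = 1/(4πr²h) = 1/(4π·0.651²·10.4) = 0.01805 K/W
ΣR = 2.452×10^-4 + 0.7798 + 1.620 + 0.01805 = 2.418 K/W
Q = ΔT/ΣR = (-192 °C − 22.3 °C)/2.418 = -88.63 W
From the inner boundary to the cellular glass/expanded polystyrene interface, ΣR_partial = 0.7800 K/W.
T_interface = T_in − Q·ΣR_partial = -192 °C − (-88.63)(0.7800) = -123 °C

T = -123 °C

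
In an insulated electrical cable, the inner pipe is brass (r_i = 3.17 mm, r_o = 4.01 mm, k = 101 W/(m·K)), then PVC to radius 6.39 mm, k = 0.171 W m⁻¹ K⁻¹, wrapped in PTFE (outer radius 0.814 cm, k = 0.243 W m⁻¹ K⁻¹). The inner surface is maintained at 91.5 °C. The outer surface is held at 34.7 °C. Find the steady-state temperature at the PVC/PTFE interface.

Series thermal resistances, inner to outer:
  R'_brass = ln(0.00401/0.00317)/(2πk) = 0.2351/(2π·101) = 3.704×10^-4 m·K/W
  R'_PVC = ln(0.00639/0.00401)/(2πk) = 0.4659/(2π·0.171) = 0.4337 m·K/W
  R'_PTFE = ln(0.00814/0.00639)/(2πk) = 0.2421/(2π·0.243) = 0.1585 m·K/W
ΣR = 3.704×10^-4 + 0.4337 + 0.1585 = 0.5926 m·K/W
Q' = ΔT/ΣR = (91.5 °C − 34.7 °C)/0.5926 = 95.85 W/m
From the inner boundary to the PVC/PTFE interface, ΣR_partial = 0.4341 m·K/W.
T_interface = T_in − Q'·ΣR_partial = 91.5 °C − (95.85)(0.4341) = 49.9 °C

T = 49.9 °C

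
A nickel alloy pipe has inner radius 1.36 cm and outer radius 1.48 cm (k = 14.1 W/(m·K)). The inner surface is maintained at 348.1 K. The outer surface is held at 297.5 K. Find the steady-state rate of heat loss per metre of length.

Q' = 53.0 kW/m

Q' = 2πk·ΔT/ln(r₂/r₁) = 2π × 14.1 × 50.6 / ln(0.0148/0.0136) = 53000 W/m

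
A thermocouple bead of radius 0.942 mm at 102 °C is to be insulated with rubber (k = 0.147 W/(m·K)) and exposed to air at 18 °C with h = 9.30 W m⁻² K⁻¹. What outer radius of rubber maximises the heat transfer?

r_cr = 3.16 cm

For a sphere, r_cr = 2k_ins/h = 2·0.147/9.30 = 0.0316 m = 3.16 cm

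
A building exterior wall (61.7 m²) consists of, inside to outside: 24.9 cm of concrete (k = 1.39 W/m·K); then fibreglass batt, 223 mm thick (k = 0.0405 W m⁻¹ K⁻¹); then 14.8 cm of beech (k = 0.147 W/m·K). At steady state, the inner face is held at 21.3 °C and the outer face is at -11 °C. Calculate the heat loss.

Q = 298 W

Resistance network (inner→outer):
  R_concrete = L/(kA) = 0.249/(1.39·61.7) = 0.002903 K/W
  R_fibreglass batt = L/(kA) = 0.223/(0.0405·61.7) = 0.08924 K/W
  R_beech = L/(kA) = 0.148/(0.147·61.7) = 0.01632 K/W
ΣR = 0.002903 + 0.08924 + 0.01632 = 0.1085 K/W
Q = ΔT/ΣR = (21.3 °C − -11 °C)/0.1085 = 298 W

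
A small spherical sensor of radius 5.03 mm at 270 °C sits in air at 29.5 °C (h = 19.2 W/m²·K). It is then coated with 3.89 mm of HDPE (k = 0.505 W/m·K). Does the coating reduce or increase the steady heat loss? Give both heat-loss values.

increases: 1.47 → 3.66 W

Critical radius for a sphere: r_cr = 2k/h = 0.0526 m = 5.26 cm.
Outer radius after coating: r₂ = 0.00503 + 0.00389 = 0.00892 m.
Since r₁ < r_cr and r₂ ≤ r_cr, the coating moves toward the maximum at r_cr — heat loss rises.
Bare: R = 1/(4πr₁²h) = 163.8 K/W; Q = 240.5/163.8 = 1.47 W.
Coated: R = R_cond + R_conv = 65.75 K/W; Q = 240.5/65.75 = 3.66 W.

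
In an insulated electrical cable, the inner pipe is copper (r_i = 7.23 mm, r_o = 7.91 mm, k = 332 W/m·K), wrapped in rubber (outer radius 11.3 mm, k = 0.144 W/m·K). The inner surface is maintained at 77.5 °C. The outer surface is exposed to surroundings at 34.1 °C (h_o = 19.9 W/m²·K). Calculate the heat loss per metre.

Resistance network (inner→outer):
  R'_copper = ln(0.00791/0.00723)/(2πk) = 0.08989/(2π·332) = 4.309×10^-5 m·K/W
  R'_rubber = ln(0.0113/0.00791)/(2πk) = 0.3567/(2π·0.144) = 0.3942 m·K/W
  R'_conv,out = 1/(2πr h) = 1/(2π·0.0113·19.9) = 0.7078 m·K/W
ΣR = 4.309×10^-5 + 0.3942 + 0.7078 = 1.102 m·K/W
Q' = ΔT/ΣR = (77.5 °C − 34.1 °C)/1.102 = 39.4 W/m

Q' = 39.4 W/m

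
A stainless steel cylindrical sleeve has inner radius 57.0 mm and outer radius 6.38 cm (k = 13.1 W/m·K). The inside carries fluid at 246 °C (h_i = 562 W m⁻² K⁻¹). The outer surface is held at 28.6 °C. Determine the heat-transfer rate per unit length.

Resistance network (inner→outer):
  R'_conv,in = 1/(2πr h) = 1/(2π·0.0570·562) = 0.004968 m·K/W
  R'_stainless steel = ln(0.0638/0.0570)/(2πk) = 0.1127/(2π·13.1) = 0.001369 m·K/W
ΣR = 0.004968 + 0.001369 = 0.006337 m·K/W
Q' = ΔT/ΣR = (246 °C − 28.6 °C)/0.006337 = 34300 W/m

Q' = 34.3 kW/m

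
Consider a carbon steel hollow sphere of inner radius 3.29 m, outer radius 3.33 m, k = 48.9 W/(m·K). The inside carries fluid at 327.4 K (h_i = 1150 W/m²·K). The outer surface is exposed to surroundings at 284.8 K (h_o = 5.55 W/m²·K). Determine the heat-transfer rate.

Q = 32.6 kW

Resistance network (inner→outer):
  R_conv,in = 1/(4πr²h) = 1/(4π·3.29²·1150) = 6.393×10^-6 K/W
  R_carbon steel = (1/3.29 − 1/3.33)/(4πk) = 0.003651/(4π·48.9) = 5.942×10^-6 K/W
  R_conv,out = 1/(4πr²h) = 1/(4π·3.33²·5.55) = 0.001293 K/W
ΣR = 6.393×10^-6 + 5.942×10^-6 + 0.001293 = 0.001305 K/W
Q = ΔT/ΣR = (327.4 K − 284.8 K)/0.001305 = 32600 W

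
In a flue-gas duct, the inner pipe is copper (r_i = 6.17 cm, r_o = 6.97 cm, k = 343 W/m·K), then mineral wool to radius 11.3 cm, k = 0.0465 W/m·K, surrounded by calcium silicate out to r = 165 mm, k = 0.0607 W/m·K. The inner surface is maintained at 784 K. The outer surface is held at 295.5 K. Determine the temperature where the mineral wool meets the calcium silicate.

T = 479 K

Resistance network (inner→outer):
  R'_copper = ln(0.0697/0.0617)/(2πk) = 0.1219/(2π·343) = 5.657×10^-5 m·K/W
  R'_mineral wool = ln(0.113/0.0697)/(2πk) = 0.4832/(2π·0.0465) = 1.654 m·K/W
  R'_calcium silicate = ln(0.165/0.113)/(2πk) = 0.3786/(2π·0.0607) = 0.9926 m·K/W
ΣR = 5.657×10^-5 + 1.654 + 0.9926 = 2.647 m·K/W
Q' = ΔT/ΣR = (784 K − 295.5 K)/2.647 = 184.5 W/m
From the inner boundary to the mineral wool/calcium silicate interface, ΣR_partial = 1.654 m·K/W.
T_interface = T_in − Q'·ΣR_partial = 784 K − (184.5)(1.654) = 479 K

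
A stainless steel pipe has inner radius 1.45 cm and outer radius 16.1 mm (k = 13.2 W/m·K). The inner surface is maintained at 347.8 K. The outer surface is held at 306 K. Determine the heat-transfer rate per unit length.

Q' = 2πk·ΔT/ln(r₂/r₁) = 2π × 13.2 × 41.8 / ln(0.0161/0.0145) = 33100 W/m

Q' = 33.1 kW/m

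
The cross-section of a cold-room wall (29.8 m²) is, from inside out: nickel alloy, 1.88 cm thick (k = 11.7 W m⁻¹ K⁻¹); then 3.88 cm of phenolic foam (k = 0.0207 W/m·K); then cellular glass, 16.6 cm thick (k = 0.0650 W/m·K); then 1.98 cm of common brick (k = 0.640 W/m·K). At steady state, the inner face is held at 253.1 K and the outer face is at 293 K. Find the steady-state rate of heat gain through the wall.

Series thermal resistances, inner to outer:
  R_nickel alloy = L/(kA) = 0.0188/(11.7·29.8) = 5.392×10^-5 K/W
  R_phenolic foam = L/(kA) = 0.0388/(0.0207·29.8) = 0.06290 K/W
  R_cellular glass = L/(kA) = 0.166/(0.0650·29.8) = 0.08570 K/W
  R_common brick = L/(kA) = 0.0198/(0.640·29.8) = 0.001038 K/W
ΣR = 5.392×10^-5 + 0.06290 + 0.08570 + 0.001038 = 0.1497 K/W
Q = ΔT/ΣR = (253.1 K − 293 K)/0.1497 = -267 W
(Negative Q ⇒ heat flows inward; heat gain = 267 W.)

Q = 267 W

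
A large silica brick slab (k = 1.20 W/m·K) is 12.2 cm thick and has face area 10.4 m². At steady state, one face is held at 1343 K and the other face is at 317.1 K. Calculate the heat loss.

Q = 1.05×10^5 W

Q = kA·ΔT/L = 1.20 × 10.4 × |1343 K − 317.1 K| / 0.122 = 1.05×10^5 W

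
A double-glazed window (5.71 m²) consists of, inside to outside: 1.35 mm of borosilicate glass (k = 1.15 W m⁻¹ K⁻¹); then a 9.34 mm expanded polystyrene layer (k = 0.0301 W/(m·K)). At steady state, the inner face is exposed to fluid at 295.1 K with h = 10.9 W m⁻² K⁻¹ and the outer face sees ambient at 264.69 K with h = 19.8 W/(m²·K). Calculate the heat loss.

Treat each layer as a resistance in series:
  R_conv,in = 1/(hA) = 1/(10.9·5.71) = 0.01607 K/W
  R_borosilicate glass = L/(kA) = 0.00135/(1.15·5.71) = 2.056×10^-4 K/W
  R_expanded polystyrene = L/(kA) = 0.00934/(0.0301·5.71) = 0.05434 K/W
  R_conv,out = 1/(hA) = 1/(19.8·5.71) = 0.008845 K/W
ΣR = 0.01607 + 2.056×10^-4 + 0.05434 + 0.008845 = 0.07946 K/W
Q = ΔT/ΣR = (295.1 K − 264.69 K)/0.07946 = 383 W

Q = 383 W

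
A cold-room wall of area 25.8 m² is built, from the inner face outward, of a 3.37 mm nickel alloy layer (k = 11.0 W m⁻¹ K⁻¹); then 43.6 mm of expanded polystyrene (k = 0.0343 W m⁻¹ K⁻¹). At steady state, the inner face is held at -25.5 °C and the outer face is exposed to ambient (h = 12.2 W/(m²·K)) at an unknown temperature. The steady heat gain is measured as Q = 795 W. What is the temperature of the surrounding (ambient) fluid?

T_out = 16.2 °C

Sum the resistances:
  R_nickel alloy = L/(kA) = 0.00337/(11.0·25.8) = 1.187×10^-5 K/W
  R_expanded polystyrene = L/(kA) = 0.0436/(0.0343·25.8) = 0.04927 K/W
  R_conv,out = 1/(hA) = 1/(12.2·25.8) = 0.003177 K/W
ΣR = 0.05246 K/W
ΔT = Q·ΣR = 795 × 0.05246 = 41.71 K
Heat flows inward, so T_out = T_in + ΔT = -25.5 + 41.71 = 16.2 °C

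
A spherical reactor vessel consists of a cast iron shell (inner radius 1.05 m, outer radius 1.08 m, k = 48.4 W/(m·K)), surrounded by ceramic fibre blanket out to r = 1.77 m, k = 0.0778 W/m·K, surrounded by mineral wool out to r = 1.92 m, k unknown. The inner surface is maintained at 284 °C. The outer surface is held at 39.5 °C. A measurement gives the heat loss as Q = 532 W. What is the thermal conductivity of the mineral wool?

k = 0.0389 W/m·K

ΣR = ΔT/Q = |284 − 39.5|/532 = 0.4596 K/W
Known resistances:
  R_cast iron = (1/1.05 − 1/1.08)/(4πk) = 0.02646/(4π·48.4) = 4.350×10^-5 K/W
  R_ceramic fibre blanket = (1/1.08 − 1/1.77)/(4πk) = 0.3610/(4π·0.0778) = 0.3692 K/W
R_mineral wool = ΣR − ΣR_known = 0.4596 − 0.3692 = 0.09040 K/W
(1/r₁−1/r₂)/(4πk) = 0.09040 ⇒ k = 0.04414/(4π·0.09040) = 0.0389 W/m·K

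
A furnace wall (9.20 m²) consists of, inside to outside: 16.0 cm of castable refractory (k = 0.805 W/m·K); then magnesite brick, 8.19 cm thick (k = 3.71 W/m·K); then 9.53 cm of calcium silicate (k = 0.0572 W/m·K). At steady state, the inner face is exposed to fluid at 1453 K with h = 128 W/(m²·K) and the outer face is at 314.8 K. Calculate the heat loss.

Series thermal resistances, inner to outer:
  R_conv,in = 1/(hA) = 1/(128·9.20) = 8.492×10^-4 K/W
  R_castable refractory = L/(kA) = 0.160/(0.805·9.20) = 0.02160 K/W
  R_magnesite brick = L/(kA) = 0.0819/(3.71·9.20) = 0.002400 K/W
  R_calcium silicate = L/(kA) = 0.0953/(0.0572·9.20) = 0.1811 K/W
ΣR = 8.492×10^-4 + 0.02160 + 0.002400 + 0.1811 = 0.2059 K/W
Q = ΔT/ΣR = (1453 K − 314.8 K)/0.2059 = 5530 W

Q = 5.53 kW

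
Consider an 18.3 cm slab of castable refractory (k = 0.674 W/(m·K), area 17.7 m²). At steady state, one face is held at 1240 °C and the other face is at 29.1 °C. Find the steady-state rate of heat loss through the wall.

Q = kA·ΔT/L = 0.674 × 17.7 × |1240 °C − 29.1 °C| / 0.183 = 78900 W

Q = 78.9 kW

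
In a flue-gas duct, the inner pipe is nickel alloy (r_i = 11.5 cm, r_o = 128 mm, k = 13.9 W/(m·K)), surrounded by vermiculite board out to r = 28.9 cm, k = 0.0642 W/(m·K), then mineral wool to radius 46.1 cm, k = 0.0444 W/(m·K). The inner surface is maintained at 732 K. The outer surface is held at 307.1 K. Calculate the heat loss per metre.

Series thermal resistances, inner to outer:
  R'_nickel alloy = ln(0.128/0.115)/(2πk) = 0.1071/(2π·13.9) = 0.001226 m·K/W
  R'_vermiculite board = ln(0.289/0.128)/(2πk) = 0.8144/(2π·0.0642) = 2.019 m·K/W
  R'_mineral wool = ln(0.461/0.289)/(2πk) = 0.4670/(2π·0.0444) = 1.674 m·K/W
ΣR = 0.001226 + 2.019 + 1.674 = 3.694 m·K/W
Q' = ΔT/ΣR = (732 K − 307.1 K)/3.694 = 115 W/m

Q' = 115 W/m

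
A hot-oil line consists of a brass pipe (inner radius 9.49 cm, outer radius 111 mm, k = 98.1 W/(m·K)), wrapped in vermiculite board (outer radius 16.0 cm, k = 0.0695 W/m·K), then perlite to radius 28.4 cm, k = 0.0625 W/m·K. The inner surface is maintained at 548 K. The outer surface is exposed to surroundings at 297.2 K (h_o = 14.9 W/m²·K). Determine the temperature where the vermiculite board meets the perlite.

Resistance network (inner→outer):
  R'_brass = ln(0.111/0.0949)/(2πk) = 0.1567/(2π·98.1) = 2.542×10^-4 m·K/W
  R'_vermiculite board = ln(0.160/0.111)/(2πk) = 0.3656/(2π·0.0695) = 0.8373 m·K/W
  R'_perlite = ln(0.284/0.160)/(2πk) = 0.5738/(2π·0.0625) = 1.461 m·K/W
  R'_conv,out = 1/(2πr h) = 1/(2π·0.284·14.9) = 0.03761 m·K/W
ΣR = 2.542×10^-4 + 0.8373 + 1.461 + 0.03761 = 2.336 m·K/W
Q' = ΔT/ΣR = (548 K − 297.2 K)/2.336 = 107.4 W/m
From the inner boundary to the vermiculite board/perlite interface, ΣR_partial = 0.8376 m·K/W.
T_interface = T_in − Q'·ΣR_partial = 548 K − (107.4)(0.8376) = 458 K

T = 458 K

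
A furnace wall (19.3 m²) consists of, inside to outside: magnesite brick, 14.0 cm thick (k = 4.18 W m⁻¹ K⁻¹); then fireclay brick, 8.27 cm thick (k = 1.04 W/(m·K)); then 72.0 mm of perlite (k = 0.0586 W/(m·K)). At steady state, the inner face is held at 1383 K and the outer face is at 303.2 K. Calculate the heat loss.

Q = 15500 W

Resistance network (inner→outer):
  R_magnesite brick = L/(kA) = 0.140/(4.18·19.3) = 0.001735 K/W
  R_fireclay brick = L/(kA) = 0.0827/(1.04·19.3) = 0.004120 K/W
  R_perlite = L/(kA) = 0.0720/(0.0586·19.3) = 0.06366 K/W
ΣR = 0.001735 + 0.004120 + 0.06366 = 0.06951 K/W
Q = ΔT/ΣR = (1383 K − 303.2 K)/0.06951 = 15500 W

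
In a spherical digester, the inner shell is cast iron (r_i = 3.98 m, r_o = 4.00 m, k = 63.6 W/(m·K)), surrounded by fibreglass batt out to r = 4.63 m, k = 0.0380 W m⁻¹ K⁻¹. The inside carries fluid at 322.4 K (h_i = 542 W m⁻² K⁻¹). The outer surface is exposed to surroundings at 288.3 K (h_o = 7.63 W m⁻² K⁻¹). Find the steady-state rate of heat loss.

Resistance network (inner→outer):
  R_conv,in = 1/(4πr²h) = 1/(4π·3.98²·542) = 9.269×10^-6 K/W
  R_cast iron = (1/3.98 − 1/4.00)/(4πk) = 0.001256/(4π·63.6) = 1.572×10^-6 K/W
  R_fibreglass batt = (1/4.00 − 1/4.63)/(4πk) = 0.03402/(4π·0.0380) = 0.07124 K/W
  R_conv,out = 1/(4πr²h) = 1/(4π·4.63²·7.63) = 4.865×10^-4 K/W
ΣR = 9.269×10^-6 + 1.572×10^-6 + 0.07124 + 4.865×10^-4 = 0.07174 K/W
Q = ΔT/ΣR = (322.4 K − 288.3 K)/0.07174 = 475 W

Q = 475 W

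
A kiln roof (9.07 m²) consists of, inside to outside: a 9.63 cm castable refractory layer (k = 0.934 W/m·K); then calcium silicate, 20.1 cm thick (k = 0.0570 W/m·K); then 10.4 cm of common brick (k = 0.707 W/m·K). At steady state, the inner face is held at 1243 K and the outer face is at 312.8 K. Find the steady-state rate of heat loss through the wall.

Resistance network (inner→outer):
  R_castable refractory = L/(kA) = 0.0963/(0.934·9.07) = 0.01137 K/W
  R_calcium silicate = L/(kA) = 0.201/(0.0570·9.07) = 0.3888 K/W
  R_common brick = L/(kA) = 0.104/(0.707·9.07) = 0.01622 K/W
ΣR = 0.01137 + 0.3888 + 0.01622 = 0.4164 K/W
Q = ΔT/ΣR = (1243 K − 312.8 K)/0.4164 = 2230 W

Q = 2230 W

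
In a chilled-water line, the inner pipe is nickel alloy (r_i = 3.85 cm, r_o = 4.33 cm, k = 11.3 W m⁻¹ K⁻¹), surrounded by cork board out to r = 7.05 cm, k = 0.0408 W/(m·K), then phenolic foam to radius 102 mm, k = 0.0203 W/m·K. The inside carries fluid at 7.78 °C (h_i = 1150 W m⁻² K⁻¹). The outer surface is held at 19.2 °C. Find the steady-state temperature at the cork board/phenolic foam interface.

T = 12.3 °C

Treat each layer as a resistance in series:
  R'_conv,in = 1/(2πr h) = 1/(2π·0.0385·1150) = 0.003595 m·K/W
  R'_nickel alloy = ln(0.0433/0.0385)/(2πk) = 0.1175/(2π·11.3) = 0.001655 m·K/W
  R'_cork board = ln(0.0705/0.0433)/(2πk) = 0.4875/(2π·0.0408) = 1.902 m·K/W
  R'_phenolic foam = ln(0.102/0.0705)/(2πk) = 0.3694/(2π·0.0203) = 2.896 m·K/W
ΣR = 0.003595 + 0.001655 + 1.902 + 2.896 = 4.803 m·K/W
Q' = ΔT/ΣR = (7.78 °C − 19.2 °C)/4.803 = -2.378 W/m
From the inner boundary to the cork board/phenolic foam interface, ΣR_partial = 1.907 m·K/W.
T_interface = T_in − Q'·ΣR_partial = 7.78 °C − (-2.378)(1.907) = 12.3 °C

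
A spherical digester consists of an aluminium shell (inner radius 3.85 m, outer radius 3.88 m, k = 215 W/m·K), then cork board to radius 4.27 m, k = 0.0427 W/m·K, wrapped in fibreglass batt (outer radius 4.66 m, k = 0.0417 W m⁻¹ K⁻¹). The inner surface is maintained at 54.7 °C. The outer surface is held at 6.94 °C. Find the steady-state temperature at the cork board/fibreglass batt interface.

Treat each layer as a resistance in series:
  R_aluminium = (1/3.85 − 1/3.88)/(4πk) = 0.002008/(4π·215) = 7.433×10^-7 K/W
  R_cork board = (1/3.88 − 1/4.27)/(4πk) = 0.02354/(4π·0.0427) = 0.04387 K/W
  R_fibreglass batt = (1/4.27 − 1/4.66)/(4πk) = 0.01960/(4π·0.0417) = 0.03740 K/W
ΣR = 7.433×10^-7 + 0.04387 + 0.03740 = 0.08127 K/W
Q = ΔT/ΣR = (54.7 °C − 6.94 °C)/0.08127 = 587.7 W
From the inner boundary to the cork board/fibreglass batt interface, ΣR_partial = 0.04387 K/W.
T_interface = T_in − Q·ΣR_partial = 54.7 °C − (587.7)(0.04387) = 28.9 °C

T = 28.9 °C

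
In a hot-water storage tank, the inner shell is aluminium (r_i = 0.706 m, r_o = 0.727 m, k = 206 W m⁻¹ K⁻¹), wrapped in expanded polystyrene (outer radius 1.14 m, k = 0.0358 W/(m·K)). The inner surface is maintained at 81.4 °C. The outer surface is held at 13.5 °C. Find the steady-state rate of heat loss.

Series thermal resistances, inner to outer:
  R_aluminium = (1/0.706 − 1/0.727)/(4πk) = 0.04091/(4π·206) = 1.581×10^-5 K/W
  R_expanded polystyrene = (1/0.727 − 1/1.14)/(4πk) = 0.4983/(4π·0.0358) = 1.108 K/W
ΣR = 1.581×10^-5 + 1.108 = 1.108 K/W
Q = ΔT/ΣR = (81.4 °C − 13.5 °C)/1.108 = 61.3 W

Q = 61.3 W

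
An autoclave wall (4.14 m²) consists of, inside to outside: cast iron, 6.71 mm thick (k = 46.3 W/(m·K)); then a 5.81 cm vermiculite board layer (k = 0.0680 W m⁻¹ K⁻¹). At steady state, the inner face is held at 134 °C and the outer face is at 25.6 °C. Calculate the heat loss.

Q = 525 W

Series thermal resistances, inner to outer:
  R_cast iron = L/(kA) = 0.00671/(46.3·4.14) = 3.501×10^-5 K/W
  R_vermiculite board = L/(kA) = 0.0581/(0.0680·4.14) = 0.2064 K/W
ΣR = 3.501×10^-5 + 0.2064 = 0.2064 K/W
Q = ΔT/ΣR = (134 °C − 25.6 °C)/0.2064 = 525 W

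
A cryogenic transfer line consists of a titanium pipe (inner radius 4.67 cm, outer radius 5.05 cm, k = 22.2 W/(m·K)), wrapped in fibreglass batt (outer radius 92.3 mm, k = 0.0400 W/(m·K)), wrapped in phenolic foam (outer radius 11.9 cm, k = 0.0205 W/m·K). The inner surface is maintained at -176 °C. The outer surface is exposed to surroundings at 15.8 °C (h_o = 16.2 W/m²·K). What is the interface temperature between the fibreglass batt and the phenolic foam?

T = -72.7 °C

Treat each layer as a resistance in series:
  R'_titanium = ln(0.0505/0.0467)/(2πk) = 0.07823/(2π·22.2) = 5.608×10^-4 m·K/W
  R'_fibreglass batt = ln(0.0923/0.0505)/(2πk) = 0.6031/(2π·0.0400) = 2.400 m·K/W
  R'_phenolic foam = ln(0.119/0.0923)/(2πk) = 0.2541/(2π·0.0205) = 1.973 m·K/W
  R'_conv,out = 1/(2πr h) = 1/(2π·0.119·16.2) = 0.08256 m·K/W
ΣR = 5.608×10^-4 + 2.400 + 1.973 + 0.08256 = 4.456 m·K/W
Q' = ΔT/ΣR = (-176 °C − 15.8 °C)/4.456 = -43.04 W/m
From the inner boundary to the fibreglass batt/phenolic foam interface, ΣR_partial = 2.401 m·K/W.
T_interface = T_in − Q'·ΣR_partial = -176 °C − (-43.04)(2.401) = -72.7 °C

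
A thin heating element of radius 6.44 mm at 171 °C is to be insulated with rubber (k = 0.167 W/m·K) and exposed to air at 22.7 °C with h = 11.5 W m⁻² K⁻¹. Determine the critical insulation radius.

r_cr = 1.45 cm

For a cylinder, r_cr = k_ins/h = 0.167/11.5 = 0.0145 m = 1.45 cm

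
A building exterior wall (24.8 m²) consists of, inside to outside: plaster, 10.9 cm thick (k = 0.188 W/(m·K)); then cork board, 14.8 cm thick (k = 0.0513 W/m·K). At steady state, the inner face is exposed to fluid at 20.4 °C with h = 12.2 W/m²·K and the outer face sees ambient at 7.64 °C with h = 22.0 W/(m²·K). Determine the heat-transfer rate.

Q = 88.1 W

Treat each layer as a resistance in series:
  R_conv,in = 1/(hA) = 1/(12.2·24.8) = 0.003305 K/W
  R_plaster = L/(kA) = 0.109/(0.188·24.8) = 0.02338 K/W
  R_cork board = L/(kA) = 0.148/(0.0513·24.8) = 0.1163 K/W
  R_conv,out = 1/(hA) = 1/(22.0·24.8) = 0.001833 K/W
ΣR = 0.003305 + 0.02338 + 0.1163 + 0.001833 = 0.1448 K/W
Q = ΔT/ΣR = (20.4 °C − 7.64 °C)/0.1448 = 88.1 W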